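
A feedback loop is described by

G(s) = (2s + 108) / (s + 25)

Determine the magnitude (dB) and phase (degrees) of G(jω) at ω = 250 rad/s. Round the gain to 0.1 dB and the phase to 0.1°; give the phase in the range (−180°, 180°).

Substitute s = j250:
Numerator: 2(j250) + 108 = 108 + j500
Denominator: (j250) + 25 = 25 + j250
|N| = √(108² + 500²) ≈ 511.53, ∠N ≈ 77.81°
|D| = √(25² + 250²) ≈ 251.25, ∠D ≈ 84.29°
|G| = 511.53 / 251.25 ≈ 2.0359
Gain = 20 log₁₀(2.0359) ≈ 6.18 dB
∠G = 77.81° − 84.29° = -6.48°

6.2 dB, -6.5°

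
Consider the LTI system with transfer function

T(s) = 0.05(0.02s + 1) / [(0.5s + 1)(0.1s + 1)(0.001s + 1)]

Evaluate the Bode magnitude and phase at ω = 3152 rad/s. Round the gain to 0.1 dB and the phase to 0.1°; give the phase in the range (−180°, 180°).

At ω = 3152 rad/s:
zero (1 + j3152·0.02) = 1 + j63.04 → |·| ≈ 63.048, ∠ ≈ 89.09°
pole (1 + j3152·0.5) = 1 + j1576 → |·| ≈ 1576, ∠ ≈ 89.96°
pole (1 + j3152·0.1) = 1 + j315.2 → |·| ≈ 315.2, ∠ ≈ 89.82°
pole (1 + j3152·0.001) = 1 + j3.152 → |·| ≈ 3.3068, ∠ ≈ 72.40°
|T| = 0.05 · 63.048 / (1576 · 315.2 · 3.3068) ≈ 1.9191e-06
Gain = 20 log₁₀(1.9191e-06) ≈ -114.34 dB
∠T = (89.09°) − (89.96° + 89.82° + 72.40°) = -163.09°

-114.3 dB, -163.1°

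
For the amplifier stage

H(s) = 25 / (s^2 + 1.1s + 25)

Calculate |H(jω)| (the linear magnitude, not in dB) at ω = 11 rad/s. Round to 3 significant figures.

0.258

At s = jω = j11:
quadratic: (j11)² + 1.1·j11 + 25 = -96 + j12.1 → |·| ≈ 96.76, ∠ ≈ 172.82°
|H| = 25 / 96.76 ≈ 0.25837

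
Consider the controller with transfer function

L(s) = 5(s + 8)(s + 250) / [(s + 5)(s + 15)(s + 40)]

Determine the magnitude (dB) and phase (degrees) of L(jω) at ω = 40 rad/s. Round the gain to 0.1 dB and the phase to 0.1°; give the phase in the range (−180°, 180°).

-5.5 dB, -109.5°

At s = jω = j40:
zero (s+8): 8 + j40 → |·| = √(8²+40²) = √1664 ≈ 40.792, ∠ = arctan(40/8) ≈ 78.69°
zero (s+250): 250 + j40 → |·| = √(250²+40²) = √64100 ≈ 253.18, ∠ = arctan(40/250) ≈ 9.09°
pole (s+5): 5 + j40 → |·| = √(5²+40²) = √1625 ≈ 40.311, ∠ = arctan(40/5) ≈ 82.87°
pole (s+15): 15 + j40 → |·| = √(15²+40²) = √1825 ≈ 42.72, ∠ = arctan(40/15) ≈ 69.44°
pole (s+40): 40 + j40 → |·| = √(40²+40²) = √3200 ≈ 56.569, ∠ = arctan(40/40) ≈ 45.00°
|L| = 5 · 10328 / 97417 ≈ 0.53009
Gain = 20 log₁₀(0.53009) ≈ -5.51 dB
∠L = 87.78° − 197.31° = -109.53°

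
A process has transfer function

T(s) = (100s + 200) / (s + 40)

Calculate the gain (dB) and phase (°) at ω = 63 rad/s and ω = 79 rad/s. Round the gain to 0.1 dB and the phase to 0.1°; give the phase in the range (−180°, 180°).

Substitute s = j63:
Numerator: 100(j63) + 200 = 200 + j6300
Denominator: (j63) + 40 = 40 + j63
|N| = √(200² + 6300²) ≈ 6303.2, ∠N ≈ 88.18°
|D| = √(40² + 63²) ≈ 74.626, ∠D ≈ 57.59°
|T| = 6303.2 / 74.626 ≈ 84.464
Gain = 20 log₁₀(84.464) ≈ 38.53 dB
∠T = 88.18° − 57.59° = 30.59°

Substitute s = j79:
Numerator: 100(j79) + 200 = 200 + j7900
Denominator: (j79) + 40 = 40 + j79
|N| = √(200² + 7900²) ≈ 7902.5, ∠N ≈ 88.55°
|D| = √(40² + 79²) ≈ 88.549, ∠D ≈ 63.15°
|T| = 7902.5 / 88.549 ≈ 89.244
Gain = 20 log₁₀(89.244) ≈ 39.01 dB
∠T = 88.55° − 63.15° = 25.40°

ω = 63: 38.5 dB, 30.6°; ω = 79: 39.0 dB, 25.4°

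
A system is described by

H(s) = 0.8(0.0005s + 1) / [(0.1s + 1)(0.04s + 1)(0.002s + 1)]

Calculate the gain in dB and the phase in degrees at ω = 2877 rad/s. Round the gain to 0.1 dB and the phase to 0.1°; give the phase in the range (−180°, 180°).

-102.8 dB, 155.8°

At ω = 2877 rad/s:
zero (1 + j2877·0.0005) = 1 + j1.4385 → |·| ≈ 1.7519, ∠ ≈ 55.19°
pole (1 + j2877·0.1) = 1 + j287.7 → |·| ≈ 287.7, ∠ ≈ 89.80°
pole (1 + j2877·0.04) = 1 + j115.08 → |·| ≈ 115.08, ∠ ≈ 89.50°
pole (1 + j2877·0.002) = 1 + j5.754 → |·| ≈ 5.8402, ∠ ≈ 80.14°
|H| = 0.8 · 1.7519 / (287.7 · 115.08 · 5.8402) ≈ 7.2482e-06
Gain = 20 log₁₀(7.2482e-06) ≈ -102.80 dB
∠H = (55.19°) − (89.80° + 89.50° + 80.14°) = -204.25° ≡ 155.75° (principal value)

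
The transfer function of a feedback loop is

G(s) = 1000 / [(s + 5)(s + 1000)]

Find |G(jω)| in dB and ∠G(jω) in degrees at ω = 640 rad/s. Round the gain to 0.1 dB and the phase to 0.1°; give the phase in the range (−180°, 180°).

-57.6 dB, -122.2°

At s = jω = j640:
pole (s+5): 5 + j640 → |·| = √(5²+640²) = √409625 ≈ 640.02, ∠ = arctan(640/5) ≈ 89.55°
pole (s+1000): 1000 + j640 → |·| = √(1000²+640²) = √1409600 ≈ 1187.3, ∠ = arctan(640/1000) ≈ 32.62°
|G| = 1000 / 7.599e+05 ≈ 0.001316
Gain = 20 log₁₀(0.001316) ≈ -57.61 dB
∠G = 0.00° − 122.17° = -122.17°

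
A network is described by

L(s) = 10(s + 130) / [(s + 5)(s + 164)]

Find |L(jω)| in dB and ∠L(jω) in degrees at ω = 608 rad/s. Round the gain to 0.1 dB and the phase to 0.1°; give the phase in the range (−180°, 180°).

-35.8 dB, -86.5°

At s = jω = j608:
zero (s+130): 130 + j608 → |·| = √(130²+608²) = √386564 ≈ 621.74, ∠ = arctan(608/130) ≈ 77.93°
pole (s+5): 5 + j608 → |·| = √(5²+608²) = √369689 ≈ 608.02, ∠ = arctan(608/5) ≈ 89.53°
pole (s+164): 164 + j608 → |·| = √(164²+608²) = √396560 ≈ 629.73, ∠ = arctan(608/164) ≈ 74.90°
|L| = 10 · 621.74 / 3.8289e+05 ≈ 0.016238
Gain = 20 log₁₀(0.016238) ≈ -35.79 dB
∠L = 77.93° − 164.43° = -86.50°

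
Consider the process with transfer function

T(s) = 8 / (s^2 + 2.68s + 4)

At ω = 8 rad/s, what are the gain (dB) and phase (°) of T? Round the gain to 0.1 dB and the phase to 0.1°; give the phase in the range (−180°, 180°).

-18.0 dB, -160.3°

At s = jω = j8:
quadratic: (j8)² + 2.68·j8 + 4 = -60 + j21.44 → |·| ≈ 63.716, ∠ ≈ 160.34°
|T| = 8 / 63.716 ≈ 0.12556
Gain = 20 log₁₀(0.12556) ≈ -18.02 dB
∠T = 0.00° − 160.34° = -160.34°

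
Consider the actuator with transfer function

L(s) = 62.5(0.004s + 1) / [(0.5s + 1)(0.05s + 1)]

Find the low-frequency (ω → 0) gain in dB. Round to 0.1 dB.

35.9 dB

L(0) = 62.5 · 1 / 1 = 62.5
20 log₁₀(62.5) ≈ 35.92 dB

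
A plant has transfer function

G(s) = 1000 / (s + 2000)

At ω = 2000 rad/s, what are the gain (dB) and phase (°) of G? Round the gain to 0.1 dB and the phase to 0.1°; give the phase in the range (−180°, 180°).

Substitute s = j2000:
Numerator: 1000 = 1000 + j0
Denominator: (j2000) + 2000 = 2000 + j2000
|N| = √(1000² + 0²) ≈ 1000, ∠N ≈ 0.00°
|D| = √(2000² + 2000²) ≈ 2828.4, ∠D ≈ 45.00°
|G| = 1000 / 2828.4 ≈ 0.35356
Gain = 20 log₁₀(0.35356) ≈ -9.03 dB
∠G = 0.00° − 45.00° = -45.00°

-9.0 dB, -45.0°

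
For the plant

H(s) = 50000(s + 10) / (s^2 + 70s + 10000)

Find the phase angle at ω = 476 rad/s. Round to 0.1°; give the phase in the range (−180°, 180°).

-82.5°

At s = jω = j476:
zero (s+10): 10 + j476 → |·| = √(10²+476²) = √226676 ≈ 476.11, ∠ = arctan(476/10) ≈ 88.80°
quadratic: (j476)² + 70·j476 + 10000 = -216576 + j33320 → |·| ≈ 2.1912e+05, ∠ ≈ 171.25°
∠H = 88.80° − 171.25° = -82.45°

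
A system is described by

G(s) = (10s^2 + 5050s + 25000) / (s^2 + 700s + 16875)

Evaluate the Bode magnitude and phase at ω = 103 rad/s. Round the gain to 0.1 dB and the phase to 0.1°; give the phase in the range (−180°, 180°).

17.2 dB, 13.8°

Substitute s = j103:
Numerator: 10(j103)^2 + 5050(j103) + 25000 = -81090 + j520150
Denominator: (j103)^2 + 700(j103) + 16875 = 6266 + j72100
|N| = √(81090² + 520150²) ≈ 5.2643e+05, ∠N ≈ 98.86°
|D| = √(6266² + 72100²) ≈ 72372, ∠D ≈ 85.03°
|G| = 5.2643e+05 / 72372 ≈ 7.2739
Gain = 20 log₁₀(7.2739) ≈ 17.24 dB
∠G = 98.86° − 85.03° = 13.83°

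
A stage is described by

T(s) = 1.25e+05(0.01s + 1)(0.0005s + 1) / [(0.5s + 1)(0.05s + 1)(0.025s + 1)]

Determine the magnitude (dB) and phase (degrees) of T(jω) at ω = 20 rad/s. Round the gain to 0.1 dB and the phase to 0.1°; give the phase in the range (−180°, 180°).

78.1 dB, -144.0°

At ω = 20 rad/s:
zero (1 + j20·0.01) = 1 + j0.2 → |·| ≈ 1.0198, ∠ ≈ 11.31°
zero (1 + j20·0.0005) = 1 + j0.01 → |·| ≈ 1, ∠ ≈ 0.57°
pole (1 + j20·0.5) = 1 + j10 → |·| ≈ 10.05, ∠ ≈ 84.29°
pole (1 + j20·0.05) = 1 + j1 → |·| ≈ 1.4142, ∠ ≈ 45.00°
pole (1 + j20·0.025) = 1 + j0.5 → |·| ≈ 1.118, ∠ ≈ 26.57°
|T| = 1.25e+05 · 1.0198 · 1 / (10.05 · 1.4142 · 1.118) ≈ 8022.4
Gain = 20 log₁₀(8022.4) ≈ 78.09 dB
∠T = (11.31° + 0.57°) − (84.29° + 45.00° + 26.57°) = -143.98°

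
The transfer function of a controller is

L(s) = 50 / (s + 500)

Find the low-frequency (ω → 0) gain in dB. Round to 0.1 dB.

L(0) = 50 / 500 = 0.1
20 log₁₀(0.1) ≈ -20.00 dB

-20.0 dB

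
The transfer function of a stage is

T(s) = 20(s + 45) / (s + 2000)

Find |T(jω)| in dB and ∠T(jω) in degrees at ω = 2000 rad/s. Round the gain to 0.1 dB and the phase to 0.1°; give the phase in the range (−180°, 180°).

At s = jω = j2000:
zero (s+45): 45 + j2000 → |·| = √(45²+2000²) = √4002025 ≈ 2000.5, ∠ = arctan(2000/45) ≈ 88.71°
pole (s+2000): 2000 + j2000 → |·| = √(2000²+2000²) = √8000000 ≈ 2828.4, ∠ = arctan(2000/2000) ≈ 45.00°
|T| = 20 · 2000.5 / 2828.4 ≈ 14.146
Gain = 20 log₁₀(14.146) ≈ 23.01 dB
∠T = 88.71° − 45.00° = 43.71°

23.0 dB, 43.7°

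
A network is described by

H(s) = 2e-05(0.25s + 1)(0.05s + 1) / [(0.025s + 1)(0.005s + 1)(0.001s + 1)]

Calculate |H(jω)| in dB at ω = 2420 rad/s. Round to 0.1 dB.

-62.4 dB

At ω = 2420 rad/s:
zero (1 + j2420·0.25) = 1 + j605 → |·| ≈ 605, ∠ ≈ 89.91°
zero (1 + j2420·0.05) = 1 + j121 → |·| ≈ 121, ∠ ≈ 89.53°
pole (1 + j2420·0.025) = 1 + j60.5 → |·| ≈ 60.508, ∠ ≈ 89.05°
pole (1 + j2420·0.005) = 1 + j12.1 → |·| ≈ 12.141, ∠ ≈ 85.28°
pole (1 + j2420·0.001) = 1 + j2.42 → |·| ≈ 2.6185, ∠ ≈ 67.55°
|H| = 2e-05 · 605 · 121 / (60.508 · 12.141 · 2.6185) ≈ 0.00076112
Gain = 20 log₁₀(0.00076112) ≈ -62.37 dB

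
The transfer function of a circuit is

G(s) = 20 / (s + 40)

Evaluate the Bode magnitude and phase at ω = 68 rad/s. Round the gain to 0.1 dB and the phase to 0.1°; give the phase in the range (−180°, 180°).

-11.9 dB, -59.5°

At s = jω = j68:
pole (s+40): 40 + j68 → |·| = √(40²+68²) = √6224 ≈ 78.892, ∠ = arctan(68/40) ≈ 59.53°
|G| = 20 / 78.892 ≈ 0.25351
Gain = 20 log₁₀(0.25351) ≈ -11.92 dB
∠G = 0.00° − 59.53° = -59.53°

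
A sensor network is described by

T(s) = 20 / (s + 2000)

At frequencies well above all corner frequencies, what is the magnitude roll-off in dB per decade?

-20 dB/decade

Each pole contributes −20 dB/decade at high frequency; each zero contributes +20 dB/decade.
Net: 0 zero(s) − 1 pole(s) → -20 dB/decade.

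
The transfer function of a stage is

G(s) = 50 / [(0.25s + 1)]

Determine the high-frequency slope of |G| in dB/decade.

-20 dB/decade

Each pole contributes −20 dB/decade at high frequency; each zero contributes +20 dB/decade.
Net: 0 zero(s) − 1 pole(s) → -20 dB/decade.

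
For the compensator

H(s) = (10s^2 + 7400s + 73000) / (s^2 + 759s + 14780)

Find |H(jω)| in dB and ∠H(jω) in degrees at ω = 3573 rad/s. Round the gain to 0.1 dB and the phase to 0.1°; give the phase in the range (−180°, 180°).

Substitute s = j3573:
Numerator: 10(j3573)^2 + 7400(j3573) + 73000 = -127590290 + j26440200
Denominator: (j3573)^2 + 759(j3573) + 14780 = -12751549 + j2711907
|N| = √(127590290² + 26440200²) ≈ 1.303e+08, ∠N ≈ 168.29°
|D| = √(12751549² + 2711907²) ≈ 1.3037e+07, ∠D ≈ 167.99°
|H| = 1.303e+08 / 1.3037e+07 ≈ 9.9946
Gain = 20 log₁₀(9.9946) ≈ 20.00 dB
∠H = 168.29° − 167.99° = 0.30°

20.0 dB, 0.3°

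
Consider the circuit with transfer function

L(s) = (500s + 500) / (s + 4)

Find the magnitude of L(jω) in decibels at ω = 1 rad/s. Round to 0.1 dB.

44.7 dB

Substitute s = j1:
Numerator: 500(j1) + 500 = 500 + j500
Denominator: (j1) + 4 = 4 + j1
|N| = √(500² + 500²) ≈ 707.11, ∠N ≈ 45.00°
|D| = √(4² + 1²) ≈ 4.1231, ∠D ≈ 14.04°
|L| = 707.11 / 4.1231 ≈ 171.5
Gain = 20 log₁₀(171.5) ≈ 44.69 dB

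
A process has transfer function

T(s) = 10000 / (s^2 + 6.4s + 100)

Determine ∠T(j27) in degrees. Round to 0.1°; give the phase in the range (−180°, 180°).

-164.6°

At s = jω = j27:
quadratic: (j27)² + 6.4·j27 + 100 = -629 + j172.8 → |·| ≈ 652.3, ∠ ≈ 164.64°
∠T = 0.00° − 164.64° = -164.64°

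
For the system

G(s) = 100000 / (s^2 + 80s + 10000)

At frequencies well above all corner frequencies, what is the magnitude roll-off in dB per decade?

Each pole contributes −20 dB/decade at high frequency; each zero contributes +20 dB/decade.
Net: 0 zero(s) − 2 pole(s) → -40 dB/decade.

-40 dB/decade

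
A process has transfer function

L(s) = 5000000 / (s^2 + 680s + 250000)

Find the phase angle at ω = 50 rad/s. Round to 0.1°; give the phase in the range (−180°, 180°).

-7.8°

At s = jω = j50:
quadratic: (j50)² + 680·j50 + 250000 = 247500 + j34000 → |·| ≈ 2.4982e+05, ∠ ≈ 7.82°
∠L = 0.00° − 7.82° = -7.82°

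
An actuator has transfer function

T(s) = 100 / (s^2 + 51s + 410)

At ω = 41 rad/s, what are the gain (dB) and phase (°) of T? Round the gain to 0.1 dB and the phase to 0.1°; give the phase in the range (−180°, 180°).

-27.8 dB, -121.3°

Substitute s = j41:
Numerator: 100 = 100 + j0
Denominator: (j41)^2 + 51(j41) + 410 = -1271 + j2091
|N| = √(100² + 0²) ≈ 100, ∠N ≈ 0.00°
|D| = √(1271² + 2091²) ≈ 2447, ∠D ≈ 121.29°
|T| = 100 / 2447 ≈ 0.040866
Gain = 20 log₁₀(0.040866) ≈ -27.77 dB
∠T = 0.00° − 121.29° = -121.29°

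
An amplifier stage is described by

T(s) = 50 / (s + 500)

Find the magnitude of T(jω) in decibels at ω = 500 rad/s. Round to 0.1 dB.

-23.0 dB

Substitute s = j500:
Numerator: 50 = 50 + j0
Denominator: (j500) + 500 = 500 + j500
|N| = √(50² + 0²) ≈ 50, ∠N ≈ 0.00°
|D| = √(500² + 500²) ≈ 707.11, ∠D ≈ 45.00°
|T| = 50 / 707.11 ≈ 0.07071
Gain = 20 log₁₀(0.07071) ≈ -23.01 dB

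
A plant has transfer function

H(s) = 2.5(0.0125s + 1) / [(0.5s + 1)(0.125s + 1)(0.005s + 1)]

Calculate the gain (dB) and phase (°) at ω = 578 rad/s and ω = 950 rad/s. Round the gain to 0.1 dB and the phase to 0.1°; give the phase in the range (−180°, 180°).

At ω = 578 rad/s:
zero (1 + j578·0.0125) = 1 + j7.225 → |·| ≈ 7.2939, ∠ ≈ 82.12°
pole (1 + j578·0.5) = 1 + j289 → |·| ≈ 289, ∠ ≈ 89.80°
pole (1 + j578·0.125) = 1 + j72.25 → |·| ≈ 72.257, ∠ ≈ 89.21°
pole (1 + j578·0.005) = 1 + j2.89 → |·| ≈ 3.0581, ∠ ≈ 70.91°
|H| = 2.5 · 7.2939 / (289 · 72.257 · 3.0581) ≈ 0.00028554
Gain = 20 log₁₀(0.00028554) ≈ -70.89 dB
∠H = (82.12°) − (89.80° + 89.21° + 70.91°) = -167.80°

At ω = 950 rad/s:
zero (1 + j950·0.0125) = 1 + j11.875 → |·| ≈ 11.917, ∠ ≈ 85.19°
pole (1 + j950·0.5) = 1 + j475 → |·| ≈ 475, ∠ ≈ 89.88°
pole (1 + j950·0.125) = 1 + j118.75 → |·| ≈ 118.75, ∠ ≈ 89.52°
pole (1 + j950·0.005) = 1 + j4.75 → |·| ≈ 4.8541, ∠ ≈ 78.11°
|H| = 2.5 · 11.917 / (475 · 118.75 · 4.8541) ≈ 0.00010881
Gain = 20 log₁₀(0.00010881) ≈ -79.27 dB
∠H = (85.19°) − (89.88° + 89.52° + 78.11°) = -172.32°

ω = 578: -70.9 dB, -167.8°; ω = 950: -79.3 dB, -172.3°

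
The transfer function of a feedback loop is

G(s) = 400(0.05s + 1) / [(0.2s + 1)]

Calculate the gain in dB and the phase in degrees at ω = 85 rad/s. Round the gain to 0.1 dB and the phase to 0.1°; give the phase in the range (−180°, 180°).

At ω = 85 rad/s:
zero (1 + j85·0.05) = 1 + j4.25 → |·| ≈ 4.3661, ∠ ≈ 76.76°
pole (1 + j85·0.2) = 1 + j17 → |·| ≈ 17.029, ∠ ≈ 86.63°
|G| = 400 · 4.3661 / (17.029) ≈ 102.56
Gain = 20 log₁₀(102.56) ≈ 40.22 dB
∠G = (76.76°) − (86.63°) = -9.87°

40.2 dB, -9.9°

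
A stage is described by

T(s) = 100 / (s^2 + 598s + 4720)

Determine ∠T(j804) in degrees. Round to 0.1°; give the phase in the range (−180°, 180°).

-143.2°

Substitute s = j804:
Numerator: 100 = 100 + j0
Denominator: (j804)^2 + 598(j804) + 4720 = -641696 + j480792
|N| = √(100² + 0²) ≈ 100, ∠N ≈ 0.00°
|D| = √(641696² + 480792²) ≈ 8.0183e+05, ∠D ≈ 143.16°
∠T = 0.00° − 143.16° = -143.16°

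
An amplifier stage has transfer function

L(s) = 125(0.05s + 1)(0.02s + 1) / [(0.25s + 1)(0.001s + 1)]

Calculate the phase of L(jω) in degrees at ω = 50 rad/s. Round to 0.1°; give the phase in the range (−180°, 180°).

24.9°

At ω = 50 rad/s:
zero (1 + j50·0.05) = 1 + j2.5 → |·| ≈ 2.6926, ∠ ≈ 68.20°
zero (1 + j50·0.02) = 1 + j1 → |·| ≈ 1.4142, ∠ ≈ 45.00°
pole (1 + j50·0.25) = 1 + j12.5 → |·| ≈ 12.54, ∠ ≈ 85.43°
pole (1 + j50·0.001) = 1 + j0.05 → |·| ≈ 1.0012, ∠ ≈ 2.86°
∠L = (68.20° + 45.00°) − (85.43° + 2.86°) = 24.91°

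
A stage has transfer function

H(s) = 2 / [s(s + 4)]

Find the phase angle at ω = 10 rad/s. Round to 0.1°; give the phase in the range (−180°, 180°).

-158.2°

At s = jω = j10:
pole (s+4): 4 + j10 → |·| = √(4²+10²) = √116 ≈ 10.77, ∠ = arctan(10/4) ≈ 68.20°
pole at origin: |s| = 10, ∠ = 90.00° (in denominator)
∠H = 0.00° − 158.20° = -158.20°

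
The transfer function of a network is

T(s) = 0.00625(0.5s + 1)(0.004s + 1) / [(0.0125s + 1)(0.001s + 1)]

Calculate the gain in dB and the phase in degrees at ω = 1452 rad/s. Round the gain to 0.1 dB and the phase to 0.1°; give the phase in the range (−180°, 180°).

-1.6 dB, 27.9°

At ω = 1452 rad/s:
zero (1 + j1452·0.5) = 1 + j726 → |·| ≈ 726, ∠ ≈ 89.92°
zero (1 + j1452·0.004) = 1 + j5.808 → |·| ≈ 5.8935, ∠ ≈ 80.23°
pole (1 + j1452·0.0125) = 1 + j18.15 → |·| ≈ 18.178, ∠ ≈ 86.85°
pole (1 + j1452·0.001) = 1 + j1.452 → |·| ≈ 1.763, ∠ ≈ 55.44°
|T| = 0.00625 · 726 · 5.8935 / (18.178 · 1.763) ≈ 0.83443
Gain = 20 log₁₀(0.83443) ≈ -1.57 dB
∠T = (89.92° + 80.23°) − (86.85° + 55.44°) = 27.86°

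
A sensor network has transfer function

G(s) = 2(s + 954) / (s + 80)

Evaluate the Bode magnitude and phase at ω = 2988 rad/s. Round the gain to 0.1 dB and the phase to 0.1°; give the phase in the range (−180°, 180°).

6.4 dB, -16.2°

At s = jω = j2988:
zero (s+954): 954 + j2988 → |·| = √(954²+2988²) = √9838260 ≈ 3136.6, ∠ = arctan(2988/954) ≈ 72.29°
pole (s+80): 80 + j2988 → |·| = √(80²+2988²) = √8934544 ≈ 2989.1, ∠ = arctan(2988/80) ≈ 88.47°
|G| = 2 · 3136.6 / 2989.1 ≈ 2.0987
Gain = 20 log₁₀(2.0987) ≈ 6.44 dB
∠G = 72.29° − 88.47° = -16.18°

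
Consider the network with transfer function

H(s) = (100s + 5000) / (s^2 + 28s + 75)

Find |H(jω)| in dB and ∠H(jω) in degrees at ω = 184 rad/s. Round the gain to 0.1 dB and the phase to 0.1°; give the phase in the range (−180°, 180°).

Substitute s = j184:
Numerator: 100(j184) + 5000 = 5000 + j18400
Denominator: (j184)^2 + 28(j184) + 75 = -33781 + j5152
|N| = √(5000² + 18400²) ≈ 19067, ∠N ≈ 74.80°
|D| = √(33781² + 5152²) ≈ 34172, ∠D ≈ 171.33°
|H| = 19067 / 34172 ≈ 0.55797
Gain = 20 log₁₀(0.55797) ≈ -5.07 dB
∠H = 74.80° − 171.33° = -96.53°

-5.1 dB, -96.5°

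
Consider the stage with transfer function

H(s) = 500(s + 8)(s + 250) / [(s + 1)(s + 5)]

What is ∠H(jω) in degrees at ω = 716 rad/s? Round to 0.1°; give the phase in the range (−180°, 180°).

At s = jω = j716:
zero (s+8): 8 + j716 → |·| = √(8²+716²) = √512720 ≈ 716.04, ∠ = arctan(716/8) ≈ 89.36°
zero (s+250): 250 + j716 → |·| = √(250²+716²) = √575156 ≈ 758.39, ∠ = arctan(716/250) ≈ 70.75°
pole (s+1): 1 + j716 → |·| = √(1²+716²) = √512657 ≈ 716, ∠ = arctan(716/1) ≈ 89.92°
pole (s+5): 5 + j716 → |·| = √(5²+716²) = √512681 ≈ 716.02, ∠ = arctan(716/5) ≈ 89.60°
∠H = 160.11° − 179.52° = -19.41°

-19.4°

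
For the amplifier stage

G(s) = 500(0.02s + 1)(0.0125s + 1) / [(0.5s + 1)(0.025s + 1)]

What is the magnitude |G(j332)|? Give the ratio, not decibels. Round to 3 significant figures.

At ω = 332 rad/s:
zero (1 + j332·0.02) = 1 + j6.64 → |·| ≈ 6.7149, ∠ ≈ 81.44°
zero (1 + j332·0.0125) = 1 + j4.15 → |·| ≈ 4.2688, ∠ ≈ 76.45°
pole (1 + j332·0.5) = 1 + j166 → |·| ≈ 166, ∠ ≈ 89.65°
pole (1 + j332·0.025) = 1 + j8.3 → |·| ≈ 8.36, ∠ ≈ 83.13°
|G| = 500 · 6.7149 · 4.2688 / (166 · 8.36) ≈ 10.328

10.3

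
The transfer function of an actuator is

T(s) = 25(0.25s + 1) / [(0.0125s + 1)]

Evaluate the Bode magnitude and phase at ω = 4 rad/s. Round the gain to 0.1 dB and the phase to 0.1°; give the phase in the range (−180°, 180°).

31.0 dB, 42.1°

At ω = 4 rad/s:
zero (1 + j4·0.25) = 1 + j1 → |·| ≈ 1.4142, ∠ ≈ 45.00°
pole (1 + j4·0.0125) = 1 + j0.05 → |·| ≈ 1.0012, ∠ ≈ 2.86°
|T| = 25 · 1.4142 / (1.0012) ≈ 35.313
Gain = 20 log₁₀(35.313) ≈ 30.96 dB
∠T = (45.00°) − (2.86°) = 42.14°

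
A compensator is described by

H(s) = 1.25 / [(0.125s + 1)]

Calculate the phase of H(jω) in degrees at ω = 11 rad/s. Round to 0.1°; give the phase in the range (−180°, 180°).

-54.0°

At ω = 11 rad/s:
pole (1 + j11·0.125) = 1 + j1.375 → |·| ≈ 1.7002, ∠ ≈ 53.97°
∠H = (0°) − (53.97°) = -53.97°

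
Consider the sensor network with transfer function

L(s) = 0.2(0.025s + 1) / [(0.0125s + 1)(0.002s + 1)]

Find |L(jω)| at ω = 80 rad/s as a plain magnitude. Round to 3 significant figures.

At ω = 80 rad/s:
zero (1 + j80·0.025) = 1 + j2 → |·| ≈ 2.2361, ∠ ≈ 63.43°
pole (1 + j80·0.0125) = 1 + j1 → |·| ≈ 1.4142, ∠ ≈ 45.00°
pole (1 + j80·0.002) = 1 + j0.16 → |·| ≈ 1.0127, ∠ ≈ 9.09°
|L| = 0.2 · 2.2361 / (1.4142 · 1.0127) ≈ 0.31227

0.312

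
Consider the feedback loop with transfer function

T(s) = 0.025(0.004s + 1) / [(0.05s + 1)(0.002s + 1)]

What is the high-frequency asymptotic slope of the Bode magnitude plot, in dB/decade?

-20 dB/decade

Each pole contributes −20 dB/decade at high frequency; each zero contributes +20 dB/decade.
Net: 1 zero(s) − 2 pole(s) → -20 dB/decade.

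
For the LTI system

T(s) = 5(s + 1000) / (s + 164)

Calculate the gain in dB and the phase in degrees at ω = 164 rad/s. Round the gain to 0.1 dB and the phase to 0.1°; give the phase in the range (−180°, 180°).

26.8 dB, -35.7°

At s = jω = j164:
zero (s+1000): 1000 + j164 → |·| = √(1000²+164²) = √1026896 ≈ 1013.4, ∠ = arctan(164/1000) ≈ 9.31°
pole (s+164): 164 + j164 → |·| = √(164²+164²) = √53792 ≈ 231.93, ∠ = arctan(164/164) ≈ 45.00°
|T| = 5 · 1013.4 / 231.93 ≈ 21.847
Gain = 20 log₁₀(21.847) ≈ 26.79 dB
∠T = 9.31° − 45.00° = -35.69°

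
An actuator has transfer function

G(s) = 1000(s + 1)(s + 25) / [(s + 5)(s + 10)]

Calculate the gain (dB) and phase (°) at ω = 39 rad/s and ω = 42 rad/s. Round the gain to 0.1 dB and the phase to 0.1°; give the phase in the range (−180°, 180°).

ω = 39: 61.2 dB, -12.4°; ω = 42: 61.0 dB, -11.9°

At s = jω = j39:
zero (s+1): 1 + j39 → |·| = √(1²+39²) = √1522 ≈ 39.013, ∠ = arctan(39/1) ≈ 88.53°
zero (s+25): 25 + j39 → |·| = √(25²+39²) = √2146 ≈ 46.325, ∠ = arctan(39/25) ≈ 57.34°
pole (s+5): 5 + j39 → |·| = √(5²+39²) = √1546 ≈ 39.319, ∠ = arctan(39/5) ≈ 82.69°
pole (s+10): 10 + j39 → |·| = √(10²+39²) = √1621 ≈ 40.262, ∠ = arctan(39/10) ≈ 75.62°
|G| = 1000 · 1807.3 / 1583.1 ≈ 1141.6
Gain = 20 log₁₀(1141.6) ≈ 61.15 dB
∠G = 145.87° − 158.31° = -12.44°

At s = jω = j42:
zero (s+1): 1 + j42 → |·| = √(1²+42²) = √1765 ≈ 42.012, ∠ = arctan(42/1) ≈ 88.64°
zero (s+25): 25 + j42 → |·| = √(25²+42²) = √2389 ≈ 48.877, ∠ = arctan(42/25) ≈ 59.24°
pole (s+5): 5 + j42 → |·| = √(5²+42²) = √1789 ≈ 42.297, ∠ = arctan(42/5) ≈ 83.21°
pole (s+10): 10 + j42 → |·| = √(10²+42²) = √1864 ≈ 43.174, ∠ = arctan(42/10) ≈ 76.61°
|G| = 1000 · 2053.4 / 1826.1 ≈ 1124.5
Gain = 20 log₁₀(1124.5) ≈ 61.02 dB
∠G = 147.88° − 159.82° = -11.94°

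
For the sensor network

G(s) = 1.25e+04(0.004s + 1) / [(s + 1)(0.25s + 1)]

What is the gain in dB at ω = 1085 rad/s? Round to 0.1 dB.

-14.5 dB

At ω = 1085 rad/s:
zero (1 + j1085·0.004) = 1 + j4.34 → |·| ≈ 4.4537, ∠ ≈ 77.02°
pole (1 + j1085·1) = 1 + j1085 → |·| ≈ 1085, ∠ ≈ 89.95°
pole (1 + j1085·0.25) = 1 + j271.25 → |·| ≈ 271.25, ∠ ≈ 89.79°
|G| = 1.25e+04 · 4.4537 / (1085 · 271.25) ≈ 0.18916
Gain = 20 log₁₀(0.18916) ≈ -14.46 dB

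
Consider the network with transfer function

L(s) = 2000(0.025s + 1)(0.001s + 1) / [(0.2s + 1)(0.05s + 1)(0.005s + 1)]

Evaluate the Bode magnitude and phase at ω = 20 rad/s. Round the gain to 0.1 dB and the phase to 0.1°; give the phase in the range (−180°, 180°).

51.6 dB, -99.0°

At ω = 20 rad/s:
zero (1 + j20·0.025) = 1 + j0.5 → |·| ≈ 1.118, ∠ ≈ 26.57°
zero (1 + j20·0.001) = 1 + j0.02 → |·| ≈ 1.0002, ∠ ≈ 1.15°
pole (1 + j20·0.2) = 1 + j4 → |·| ≈ 4.1231, ∠ ≈ 75.96°
pole (1 + j20·0.05) = 1 + j1 → |·| ≈ 1.4142, ∠ ≈ 45.00°
pole (1 + j20·0.005) = 1 + j0.1 → |·| ≈ 1.005, ∠ ≈ 5.71°
|L| = 2000 · 1.118 · 1.0002 / (4.1231 · 1.4142 · 1.005) ≈ 381.64
Gain = 20 log₁₀(381.64) ≈ 51.63 dB
∠L = (26.57° + 1.15°) − (75.96° + 45.00° + 5.71°) = -98.95°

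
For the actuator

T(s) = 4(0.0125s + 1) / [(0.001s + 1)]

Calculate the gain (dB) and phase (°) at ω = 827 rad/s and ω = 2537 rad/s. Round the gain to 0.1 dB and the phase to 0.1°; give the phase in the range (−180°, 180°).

At ω = 827 rad/s:
zero (1 + j827·0.0125) = 1 + j10.3375 → |·| ≈ 10.386, ∠ ≈ 84.47°
pole (1 + j827·0.001) = 1 + j0.827 → |·| ≈ 1.2977, ∠ ≈ 39.59°
|T| = 4 · 10.386 / (1.2977) ≈ 32.014
Gain = 20 log₁₀(32.014) ≈ 30.11 dB
∠T = (84.47°) − (39.59°) = 44.88°

At ω = 2537 rad/s:
zero (1 + j2537·0.0125) = 1 + j31.7125 → |·| ≈ 31.728, ∠ ≈ 88.19°
pole (1 + j2537·0.001) = 1 + j2.537 → |·| ≈ 2.727, ∠ ≈ 68.49°
|T| = 4 · 31.728 / (2.727) ≈ 46.539
Gain = 20 log₁₀(46.539) ≈ 33.36 dB
∠T = (88.19°) − (68.49°) = 19.70°

ω = 827: 30.1 dB, 44.9°; ω = 2537: 33.4 dB, 19.7°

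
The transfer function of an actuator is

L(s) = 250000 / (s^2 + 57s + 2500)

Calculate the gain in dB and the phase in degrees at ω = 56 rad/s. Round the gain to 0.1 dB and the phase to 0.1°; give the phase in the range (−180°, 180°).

37.7 dB, -101.3°

At s = jω = j56:
quadratic: (j56)² + 57·j56 + 2500 = -636 + j3192 → |·| ≈ 3254.7, ∠ ≈ 101.27°
|L| = 250000 / 3254.7 ≈ 76.812
Gain = 20 log₁₀(76.812) ≈ 37.71 dB
∠L = 0.00° − 101.27° = -101.27°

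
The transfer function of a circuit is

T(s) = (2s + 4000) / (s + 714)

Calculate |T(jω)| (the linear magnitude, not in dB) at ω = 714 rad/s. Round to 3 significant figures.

4.21

Substitute s = j714:
Numerator: 2(j714) + 4000 = 4000 + j1428
Denominator: (j714) + 714 = 714 + j714
|N| = √(4000² + 1428²) ≈ 4247.3, ∠N ≈ 19.65°
|D| = √(714² + 714²) ≈ 1009.7, ∠D ≈ 45.00°
|T| = 4247.3 / 1009.7 ≈ 4.2065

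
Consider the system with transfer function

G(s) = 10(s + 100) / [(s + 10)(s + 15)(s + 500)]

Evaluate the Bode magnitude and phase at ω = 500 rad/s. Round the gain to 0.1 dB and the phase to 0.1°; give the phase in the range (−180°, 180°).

-90.8 dB, -143.4°

At s = jω = j500:
zero (s+100): 100 + j500 → |·| = √(100²+500²) = √260000 ≈ 509.9, ∠ = arctan(500/100) ≈ 78.69°
pole (s+10): 10 + j500 → |·| = √(10²+500²) = √250100 ≈ 500.1, ∠ = arctan(500/10) ≈ 88.85°
pole (s+15): 15 + j500 → |·| = √(15²+500²) = √250225 ≈ 500.22, ∠ = arctan(500/15) ≈ 88.28°
pole (s+500): 500 + j500 → |·| = √(500²+500²) = √500000 ≈ 707.11, ∠ = arctan(500/500) ≈ 45.00°
|G| = 10 · 509.9 / 1.7689e+08 ≈ 2.8826e-05
Gain = 20 log₁₀(2.8826e-05) ≈ -90.80 dB
∠G = 78.69° − 222.13° = -143.44°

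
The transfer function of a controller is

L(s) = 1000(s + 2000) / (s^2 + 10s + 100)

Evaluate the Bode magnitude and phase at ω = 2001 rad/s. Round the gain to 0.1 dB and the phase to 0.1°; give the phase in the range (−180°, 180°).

-3.0 dB, -134.7°

At s = jω = j2001:
zero (s+2000): 2000 + j2001 → |·| = √(2000²+2001²) = √8004001 ≈ 2829.1, ∠ = arctan(2001/2000) ≈ 45.01°
quadratic: (j2001)² + 10·j2001 + 100 = -4003901 + j20010 → |·| ≈ 4.004e+06, ∠ ≈ 179.71°
|L| = 1000 · 2829.1 / 4.004e+06 ≈ 0.70657
Gain = 20 log₁₀(0.70657) ≈ -3.02 dB
∠L = 45.01° − 179.71° = -134.70°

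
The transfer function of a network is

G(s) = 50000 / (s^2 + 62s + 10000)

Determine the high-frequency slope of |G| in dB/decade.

-40 dB/decade

Each pole contributes −20 dB/decade at high frequency; each zero contributes +20 dB/decade.
Net: 0 zero(s) − 2 pole(s) → -40 dB/decade.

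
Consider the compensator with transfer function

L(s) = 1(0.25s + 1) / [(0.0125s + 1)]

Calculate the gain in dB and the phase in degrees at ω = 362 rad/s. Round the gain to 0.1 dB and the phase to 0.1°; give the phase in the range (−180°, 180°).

25.8 dB, 11.8°

At ω = 362 rad/s:
zero (1 + j362·0.25) = 1 + j90.5 → |·| ≈ 90.506, ∠ ≈ 89.37°
pole (1 + j362·0.0125) = 1 + j4.525 → |·| ≈ 4.6342, ∠ ≈ 77.54°
|L| = 1 · 90.506 / (4.6342) ≈ 19.53
Gain = 20 log₁₀(19.53) ≈ 25.81 dB
∠L = (89.37°) − (77.54°) = 11.83°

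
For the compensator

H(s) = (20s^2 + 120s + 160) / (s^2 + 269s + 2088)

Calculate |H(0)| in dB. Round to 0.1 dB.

-22.3 dB

H(0) = 160 / 2088 ≈ 0.076628
20 log₁₀(0.076628) ≈ -22.31 dB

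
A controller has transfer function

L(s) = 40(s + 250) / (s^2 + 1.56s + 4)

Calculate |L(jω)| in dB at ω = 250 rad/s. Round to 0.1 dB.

At s = jω = j250:
zero (s+250): 250 + j250 → |·| = √(250²+250²) = √125000 ≈ 353.55, ∠ = arctan(250/250) ≈ 45.00°
quadratic: (j250)² + 1.56·j250 + 4 = -62496 + j390 → |·| ≈ 62497, ∠ ≈ 179.64°
|L| = 40 · 353.55 / 62497 ≈ 0.22628
Gain = 20 log₁₀(0.22628) ≈ -12.91 dB

-12.9 dB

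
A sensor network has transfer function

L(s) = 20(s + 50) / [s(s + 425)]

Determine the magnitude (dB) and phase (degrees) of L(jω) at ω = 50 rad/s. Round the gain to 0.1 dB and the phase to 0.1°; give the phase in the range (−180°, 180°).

At s = jω = j50:
zero (s+50): 50 + j50 → |·| = √(50²+50²) = √5000 ≈ 70.711, ∠ = arctan(50/50) ≈ 45.00°
pole (s+425): 425 + j50 → |·| = √(425²+50²) = √183125 ≈ 427.93, ∠ = arctan(50/425) ≈ 6.71°
pole at origin: |s| = 50, ∠ = 90.00° (in denominator)
|L| = 20 · 70.711 / 21396 ≈ 0.066097
Gain = 20 log₁₀(0.066097) ≈ -23.60 dB
∠L = 45.00° − 96.71° = -51.71°

-23.6 dB, -51.7°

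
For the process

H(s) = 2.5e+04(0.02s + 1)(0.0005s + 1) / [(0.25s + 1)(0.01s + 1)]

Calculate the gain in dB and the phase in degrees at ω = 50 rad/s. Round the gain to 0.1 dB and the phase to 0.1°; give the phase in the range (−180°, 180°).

At ω = 50 rad/s:
zero (1 + j50·0.02) = 1 + j1 → |·| ≈ 1.4142, ∠ ≈ 45.00°
zero (1 + j50·0.0005) = 1 + j0.025 → |·| ≈ 1.0003, ∠ ≈ 1.43°
pole (1 + j50·0.25) = 1 + j12.5 → |·| ≈ 12.54, ∠ ≈ 85.43°
pole (1 + j50·0.01) = 1 + j0.5 → |·| ≈ 1.118, ∠ ≈ 26.57°
|H| = 2.5e+04 · 1.4142 · 1.0003 / (12.54 · 1.118) ≈ 2522.6
Gain = 20 log₁₀(2522.6) ≈ 68.04 dB
∠H = (45.00° + 1.43°) − (85.43° + 26.57°) = -65.57°

68.0 dB, -65.6°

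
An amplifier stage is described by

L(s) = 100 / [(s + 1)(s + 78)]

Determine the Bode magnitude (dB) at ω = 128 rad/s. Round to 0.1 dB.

At s = jω = j128:
pole (s+1): 1 + j128 → |·| = √(1²+128²) = √16385 ≈ 128, ∠ = arctan(128/1) ≈ 89.55°
pole (s+78): 78 + j128 → |·| = √(78²+128²) = √22468 ≈ 149.89, ∠ = arctan(128/78) ≈ 58.64°
|L| = 100 / 19186 ≈ 0.0052121
Gain = 20 log₁₀(0.0052121) ≈ -45.66 dB

-45.7 dB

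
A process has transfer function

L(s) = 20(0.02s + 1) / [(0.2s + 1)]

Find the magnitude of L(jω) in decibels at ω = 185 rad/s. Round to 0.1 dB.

At ω = 185 rad/s:
zero (1 + j185·0.02) = 1 + j3.7 → |·| ≈ 3.8328, ∠ ≈ 74.88°
pole (1 + j185·0.2) = 1 + j37 → |·| ≈ 37.014, ∠ ≈ 88.45°
|L| = 20 · 3.8328 / (37.014) ≈ 2.071
Gain = 20 log₁₀(2.071) ≈ 6.32 dB

6.3 dB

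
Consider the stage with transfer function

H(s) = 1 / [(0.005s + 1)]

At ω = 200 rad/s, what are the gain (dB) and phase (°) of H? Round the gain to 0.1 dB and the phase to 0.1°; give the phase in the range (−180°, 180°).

At ω = 200 rad/s:
pole (1 + j200·0.005) = 1 + j1 → |·| ≈ 1.4142, ∠ ≈ 45.00°
|H| = 1 · 1 / (1.4142) ≈ 0.70711
Gain = 20 log₁₀(0.70711) ≈ -3.01 dB
∠H = (0°) − (45.00°) = -45.00°

-3.0 dB, -45.0°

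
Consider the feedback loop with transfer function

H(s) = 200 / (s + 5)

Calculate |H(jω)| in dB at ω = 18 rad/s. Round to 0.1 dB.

At s = jω = j18:
pole (s+5): 5 + j18 → |·| = √(5²+18²) = √349 ≈ 18.682, ∠ = arctan(18/5) ≈ 74.48°
|H| = 200 / 18.682 ≈ 10.705
Gain = 20 log₁₀(10.705) ≈ 20.59 dB

20.6 dB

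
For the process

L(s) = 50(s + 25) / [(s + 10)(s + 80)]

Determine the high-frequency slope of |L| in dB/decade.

Each pole contributes −20 dB/decade at high frequency; each zero contributes +20 dB/decade.
Net: 1 zero(s) − 2 pole(s) → -20 dB/decade.

-20 dB/decade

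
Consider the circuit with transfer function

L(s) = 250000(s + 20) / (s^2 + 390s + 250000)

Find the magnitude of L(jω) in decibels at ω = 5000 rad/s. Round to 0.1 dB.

At s = jω = j5000:
zero (s+20): 20 + j5000 → |·| = √(20²+5000²) = √25000400 ≈ 5000, ∠ = arctan(5000/20) ≈ 89.77°
quadratic: (j5000)² + 390·j5000 + 250000 = -24750000 + j1950000 → |·| ≈ 2.4827e+07, ∠ ≈ 175.50°
|L| = 250000 · 5000 / 2.4827e+07 ≈ 50.348
Gain = 20 log₁₀(50.348) ≈ 34.04 dB

34.0 dB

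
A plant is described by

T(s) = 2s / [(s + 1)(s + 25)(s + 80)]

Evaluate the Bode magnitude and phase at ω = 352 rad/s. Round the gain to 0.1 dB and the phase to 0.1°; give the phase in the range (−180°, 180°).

At s = jω = j352:
zero at origin: s = j352 → |·| = 352, ∠ = 90.00°
pole (s+1): 1 + j352 → |·| = √(1²+352²) = √123905 ≈ 352, ∠ = arctan(352/1) ≈ 89.84°
pole (s+25): 25 + j352 → |·| = √(25²+352²) = √124529 ≈ 352.89, ∠ = arctan(352/25) ≈ 85.94°
pole (s+80): 80 + j352 → |·| = √(80²+352²) = √130304 ≈ 360.98, ∠ = arctan(352/80) ≈ 77.20°
|T| = 2 · 352 / 4.484e+07 ≈ 1.57e-05
Gain = 20 log₁₀(1.57e-05) ≈ -96.08 dB
∠T = 90.00° − 252.98° = -162.98°

-96.1 dB, -163.0°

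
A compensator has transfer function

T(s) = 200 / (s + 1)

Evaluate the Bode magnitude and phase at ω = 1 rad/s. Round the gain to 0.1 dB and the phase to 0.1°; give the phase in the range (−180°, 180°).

43.0 dB, -45.0°

Substitute s = j1:
Numerator: 200 = 200 + j0
Denominator: (j1) + 1 = 1 + j1
|N| = √(200² + 0²) ≈ 200, ∠N ≈ 0.00°
|D| = √(1² + 1²) ≈ 1.4142, ∠D ≈ 45.00°
|T| = 200 / 1.4142 ≈ 141.42
Gain = 20 log₁₀(141.42) ≈ 43.01 dB
∠T = 0.00° − 45.00° = -45.00°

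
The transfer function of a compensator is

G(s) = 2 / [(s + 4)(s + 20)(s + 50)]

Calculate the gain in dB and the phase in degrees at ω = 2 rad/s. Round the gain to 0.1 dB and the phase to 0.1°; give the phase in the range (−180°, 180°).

At s = jω = j2:
pole (s+4): 4 + j2 → |·| = √(4²+2²) = √20 ≈ 4.4721, ∠ = arctan(2/4) ≈ 26.57°
pole (s+20): 20 + j2 → |·| = √(20²+2²) = √404 ≈ 20.1, ∠ = arctan(2/20) ≈ 5.71°
pole (s+50): 50 + j2 → |·| = √(50²+2²) = √2504 ≈ 50.04, ∠ = arctan(2/50) ≈ 2.29°
|G| = 2 / 4498.1 ≈ 0.00044463
Gain = 20 log₁₀(0.00044463) ≈ -67.04 dB
∠G = 0.00° − 34.57° = -34.57°

-67.0 dB, -34.6°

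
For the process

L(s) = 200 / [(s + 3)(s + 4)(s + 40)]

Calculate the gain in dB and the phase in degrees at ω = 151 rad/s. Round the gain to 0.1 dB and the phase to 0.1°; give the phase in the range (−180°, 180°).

At s = jω = j151:
pole (s+3): 3 + j151 → |·| = √(3²+151²) = √22810 ≈ 151.03, ∠ = arctan(151/3) ≈ 88.86°
pole (s+4): 4 + j151 → |·| = √(4²+151²) = √22817 ≈ 151.05, ∠ = arctan(151/4) ≈ 88.48°
pole (s+40): 40 + j151 → |·| = √(40²+151²) = √24401 ≈ 156.21, ∠ = arctan(151/40) ≈ 75.16°
|L| = 200 / 3.5636e+06 ≈ 5.6123e-05
Gain = 20 log₁₀(5.6123e-05) ≈ -85.02 dB
∠L = 0.00° − 252.50° = -252.50° ≡ 107.50° (principal value)

-85.0 dB, 107.5°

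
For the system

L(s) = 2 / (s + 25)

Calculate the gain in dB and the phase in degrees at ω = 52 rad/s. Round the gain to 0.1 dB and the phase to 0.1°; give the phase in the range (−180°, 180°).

At s = jω = j52:
pole (s+25): 25 + j52 → |·| = √(25²+52²) = √3329 ≈ 57.697, ∠ = arctan(52/25) ≈ 64.32°
|L| = 2 / 57.697 ≈ 0.034664
Gain = 20 log₁₀(0.034664) ≈ -29.20 dB
∠L = 0.00° − 64.32° = -64.32°

-29.2 dB, -64.3°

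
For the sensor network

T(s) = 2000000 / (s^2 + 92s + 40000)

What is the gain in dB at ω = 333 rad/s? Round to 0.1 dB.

At s = jω = j333:
quadratic: (j333)² + 92·j333 + 40000 = -70889 + j30636 → |·| ≈ 77226, ∠ ≈ 156.63°
|T| = 2000000 / 77226 ≈ 25.898
Gain = 20 log₁₀(25.898) ≈ 28.27 dB

28.3 dB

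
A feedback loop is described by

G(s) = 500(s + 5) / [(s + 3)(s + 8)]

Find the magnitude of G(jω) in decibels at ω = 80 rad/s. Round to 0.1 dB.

15.9 dB

At s = jω = j80:
zero (s+5): 5 + j80 → |·| = √(5²+80²) = √6425 ≈ 80.156, ∠ = arctan(80/5) ≈ 86.42°
pole (s+3): 3 + j80 → |·| = √(3²+80²) = √6409 ≈ 80.056, ∠ = arctan(80/3) ≈ 87.85°
pole (s+8): 8 + j80 → |·| = √(8²+80²) = √6464 ≈ 80.399, ∠ = arctan(80/8) ≈ 84.29°
|G| = 500 · 80.156 / 6436.4 ≈ 6.2268
Gain = 20 log₁₀(6.2268) ≈ 15.89 dB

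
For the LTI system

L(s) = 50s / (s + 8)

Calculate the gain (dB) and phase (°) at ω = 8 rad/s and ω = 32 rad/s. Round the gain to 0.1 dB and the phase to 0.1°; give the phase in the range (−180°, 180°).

At s = jω = j8:
zero at origin: s = j8 → |·| = 8, ∠ = 90.00°
pole (s+8): 8 + j8 → |·| = √(8²+8²) = √128 ≈ 11.314, ∠ = arctan(8/8) ≈ 45.00°
|L| = 50 · 8 / 11.314 ≈ 35.354
Gain = 20 log₁₀(35.354) ≈ 30.97 dB
∠L = 90.00° − 45.00° = 45.00°

At s = jω = j32:
zero at origin: s = j32 → |·| = 32, ∠ = 90.00°
pole (s+8): 8 + j32 → |·| = √(8²+32²) = √1088 ≈ 32.985, ∠ = arctan(32/8) ≈ 75.96°
|L| = 50 · 32 / 32.985 ≈ 48.507
Gain = 20 log₁₀(48.507) ≈ 33.72 dB
∠L = 90.00° − 75.96° = 14.04°

ω = 8: 31.0 dB, 45.0°; ω = 32: 33.7 dB, 14.0°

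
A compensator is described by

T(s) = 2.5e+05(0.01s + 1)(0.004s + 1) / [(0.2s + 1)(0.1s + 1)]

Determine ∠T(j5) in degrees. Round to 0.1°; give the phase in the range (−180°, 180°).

-67.6°

At ω = 5 rad/s:
zero (1 + j5·0.01) = 1 + j0.05 → |·| ≈ 1.0012, ∠ ≈ 2.86°
zero (1 + j5·0.004) = 1 + j0.02 → |·| ≈ 1.0002, ∠ ≈ 1.15°
pole (1 + j5·0.2) = 1 + j1 → |·| ≈ 1.4142, ∠ ≈ 45.00°
pole (1 + j5·0.1) = 1 + j0.5 → |·| ≈ 1.118, ∠ ≈ 26.57°
∠T = (2.86° + 1.15°) − (45.00° + 26.57°) = -67.56°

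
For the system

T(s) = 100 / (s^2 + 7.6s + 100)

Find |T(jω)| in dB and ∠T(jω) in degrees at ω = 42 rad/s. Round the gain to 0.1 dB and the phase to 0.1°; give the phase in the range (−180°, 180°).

At s = jω = j42:
quadratic: (j42)² + 7.6·j42 + 100 = -1664 + j319.2 → |·| ≈ 1694.3, ∠ ≈ 169.14°
|T| = 100 / 1694.3 ≈ 0.059021
Gain = 20 log₁₀(0.059021) ≈ -24.58 dB
∠T = 0.00° − 169.14° = -169.14°

-24.6 dB, -169.1°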